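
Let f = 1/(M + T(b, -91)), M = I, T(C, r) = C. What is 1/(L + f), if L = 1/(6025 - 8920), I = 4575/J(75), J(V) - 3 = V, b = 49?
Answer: 2701035/24157 ≈ 111.81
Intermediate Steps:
J(V) = 3 + V
I = 1525/26 (I = 4575/(3 + 75) = 4575/78 = 4575*(1/78) = 1525/26 ≈ 58.654)
M = 1525/26 ≈ 58.654
f = 26/2799 (f = 1/(1525/26 + 49) = 1/(2799/26) = 26/2799 ≈ 0.0092890)
L = -1/2895 (L = 1/(-2895) = -1/2895 ≈ -0.00034542)
1/(L + f) = 1/(-1/2895 + 26/2799) = 1/(24157/2701035) = 2701035/24157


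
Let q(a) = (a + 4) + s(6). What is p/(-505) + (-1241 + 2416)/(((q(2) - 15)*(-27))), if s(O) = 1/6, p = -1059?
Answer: 1691893/240885 ≈ 7.0237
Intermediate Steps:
s(O) = ⅙
q(a) = 25/6 + a (q(a) = (a + 4) + ⅙ = (4 + a) + ⅙ = 25/6 + a)
p/(-505) + (-1241 + 2416)/(((q(2) - 15)*(-27))) = -1059/(-505) + (-1241 + 2416)/((((25/6 + 2) - 15)*(-27))) = -1059*(-1/505) + 1175/(((37/6 - 15)*(-27))) = 1059/505 + 1175/((-53/6*(-27))) = 1059/505 + 1175/(477/2) = 1059/505 + 1175*(2/477) = 1059/505 + 2350/477 = 1691893/240885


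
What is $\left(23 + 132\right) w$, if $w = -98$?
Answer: $-15190$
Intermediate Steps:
$\left(23 + 132\right) w = \left(23 + 132\right) \left(-98\right) = 155 \left(-98\right) = -15190$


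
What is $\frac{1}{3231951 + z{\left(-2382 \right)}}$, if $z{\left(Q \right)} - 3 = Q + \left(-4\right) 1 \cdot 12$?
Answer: $\frac{1}{3229524} \approx 3.0964 \cdot 10^{-7}$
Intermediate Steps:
$z{\left(Q \right)} = -45 + Q$ ($z{\left(Q \right)} = 3 + \left(Q + \left(-4\right) 1 \cdot 12\right) = 3 + \left(Q - 48\right) = 3 + \left(-48 + Q\right) = -45 + Q$)
$\frac{1}{3231951 + z{\left(-2382 \right)}} = \frac{1}{3231951 - 2427} = \frac{1}{3229524}$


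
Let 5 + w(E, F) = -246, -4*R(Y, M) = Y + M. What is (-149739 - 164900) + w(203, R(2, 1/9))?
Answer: -314890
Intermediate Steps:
R(Y, M) = -M/4 - Y/4 (R(Y, M) = -(Y + M)/4 = -(M + Y)/4 = -M/4 - Y/4)
w(E, F) = -251 (w(E, F) = -5 - 246 = -251)
(-149739 - 164900) + w(203, R(2, 1/9)) = (-149739 - 164900) - 251 = -314639 - 251 = -314890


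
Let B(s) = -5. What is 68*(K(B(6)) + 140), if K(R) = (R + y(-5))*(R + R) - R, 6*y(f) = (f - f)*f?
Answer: 13260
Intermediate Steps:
y(f) = 0 (y(f) = ((f - f)*f)/6 = (0*f)/6 = (⅙)*0 = 0)
K(R) = -R + 2*R² (K(R) = (R + 0)*(R + R) - R = R*(2*R) - R = 2*R² - R = -R + 2*R²)
68*(K(B(6)) + 140) = 68*(-5*(-1 + 2*(-5)) + 140) = 68*(-5*(-1 - 10) + 140) = 68*(-5*(-11) + 140) = 68*(55 + 140) = 68*195 = 13260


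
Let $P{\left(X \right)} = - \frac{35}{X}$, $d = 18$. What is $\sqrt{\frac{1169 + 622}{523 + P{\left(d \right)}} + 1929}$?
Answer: $\frac{\sqrt{169988081691}}{9379} \approx 43.959$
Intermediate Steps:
$\sqrt{\frac{1169 + 622}{523 + P{\left(d \right)}} + 1929} = \sqrt{\frac{1169 + 622}{523 - \frac{35}{18}} + 1929} = \sqrt{\frac{1791}{523 - \frac{35}{18}} + 1929} = \sqrt{\frac{1791}{\frac{9379}{18}} + 1929} = \sqrt{1791 \cdot \frac{18}{9379} + 1929} = \sqrt{\frac{32238}{9379} + 1929} = \sqrt{\frac{18124329}{9379}} = \frac{\sqrt{169988081691}}{9379}$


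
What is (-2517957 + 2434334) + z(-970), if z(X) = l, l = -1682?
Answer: -85305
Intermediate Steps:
z(X) = -1682
(-2517957 + 2434334) + z(-970) = (-2517957 + 2434334) - 1682 = -83623 - 1682 = -85305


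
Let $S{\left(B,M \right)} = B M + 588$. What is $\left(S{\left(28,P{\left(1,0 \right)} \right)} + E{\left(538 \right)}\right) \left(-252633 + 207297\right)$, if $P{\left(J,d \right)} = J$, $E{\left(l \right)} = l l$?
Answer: $-13150160160$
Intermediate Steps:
$E{\left(l \right)} = l^{2}$
$S{\left(B,M \right)} = 588 + B M$
$\left(S{\left(28,P{\left(1,0 \right)} \right)} + E{\left(538 \right)}\right) \left(-252633 + 207297\right) = \left(\left(588 + 28 \cdot 1\right) + 538^{2}\right) \left(-252633 + 207297\right) = \left(\left(588 + 28\right) + 289444\right) \left(-45336\right) = \left(616 + 289444\right) \left(-45336\right) = 290060 \left(-45336\right) = -13150160160$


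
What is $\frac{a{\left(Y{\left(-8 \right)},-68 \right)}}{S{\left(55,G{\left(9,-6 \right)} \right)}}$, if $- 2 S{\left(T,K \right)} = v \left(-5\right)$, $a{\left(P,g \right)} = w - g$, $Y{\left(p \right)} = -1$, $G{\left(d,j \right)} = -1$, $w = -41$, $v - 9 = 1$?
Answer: $\frac{27}{25} \approx 1.08$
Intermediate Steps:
$v = 10$ ($v = 9 + 1 = 10$)
$a{\left(P,g \right)} = -41 - g$
$S{\left(T,K \right)} = 25$ ($S{\left(T,K \right)} = - \frac{10 \left(-5\right)}{2} = \left(- \frac{1}{2}\right) \left(-50\right) = 25$)
$\frac{a{\left(Y{\left(-8 \right)},-68 \right)}}{S{\left(55,G{\left(9,-6 \right)} \right)}} = \frac{-41 - -68}{25} = \left(-41 + 68\right) \frac{1}{25} = 27 \cdot \frac{1}{25} = \frac{27}{25}$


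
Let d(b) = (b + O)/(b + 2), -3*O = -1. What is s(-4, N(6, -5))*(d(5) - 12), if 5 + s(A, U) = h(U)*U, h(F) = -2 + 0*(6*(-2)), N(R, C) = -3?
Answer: -236/21 ≈ -11.238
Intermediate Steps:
O = 1/3 (O = -1/3*(-1) = 1/3 ≈ 0.33333)
h(F) = -2 (h(F) = -2 + 0*(-12) = -2 + 0 = -2)
d(b) = (1/3 + b)/(2 + b) (d(b) = (b + 1/3)/(b + 2) = (1/3 + b)/(2 + b))
s(A, U) = -5 - 2*U
s(-4, N(6, -5))*(d(5) - 12) = (-5 - 2*(-3))*((1/3 + 5)/(2 + 5) - 12) = (-5 + 6)*((16/3)/7 - 12) = 1*((1/7)*(16/3) - 12) = 1*(16/21 - 12) = 1*(-236/21) = -236/21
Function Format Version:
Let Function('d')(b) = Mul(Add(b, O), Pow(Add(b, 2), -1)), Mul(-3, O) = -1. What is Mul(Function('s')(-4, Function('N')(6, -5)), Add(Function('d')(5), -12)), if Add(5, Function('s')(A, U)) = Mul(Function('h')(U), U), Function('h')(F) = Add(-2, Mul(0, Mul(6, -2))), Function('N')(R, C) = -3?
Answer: Rational(-236, 21) ≈ -11.238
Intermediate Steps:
O = Rational(1, 3) (O = Mul(Rational(-1, 3), -1) = Rational(1, 3) ≈ 0.33333)
Function('h')(F) = -2 (Function('h')(F) = Add(-2, Mul(0, -12)) = Add(-2, 0) = -2)
Function('d')(b) = Mul(Pow(Add(2, b), -1), Add(Rational(1, 3), b)) (Function('d')(b) = Mul(Add(b, Rational(1, 3)), Pow(Add(b, 2), -1)) = Mul(Add(Rational(1, 3), b), Pow(Add(2, b), -1)) = Mul(Pow(Add(2, b), -1), Add(Rational(1, 3), b)))
Function('s')(A, U) = Add(-5, Mul(-2, U))
Mul(Function('s')(-4, Function('N')(6, -5)), Add(Function('d')(5), -12)) = Mul(Add(-5, Mul(-2, -3)), Add(Mul(Pow(Add(2, 5), -1), Add(Rational(1, 3), 5)), -12)) = Mul(Add(-5, 6), Add(Mul(Pow(7, -1), Rational(16, 3)), -12)) = Mul(1, Add(Mul(Rational(1, 7), Rational(16, 3)), -12)) = Mul(1, Add(Rational(16, 21), -12)) = Mul(1, Rational(-236, 21)) = Rational(-236, 21)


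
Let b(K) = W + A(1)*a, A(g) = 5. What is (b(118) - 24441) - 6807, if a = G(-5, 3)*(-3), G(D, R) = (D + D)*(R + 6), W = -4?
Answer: -29902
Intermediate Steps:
G(D, R) = 2*D*(6 + R) (G(D, R) = (2*D)*(6 + R) = 2*D*(6 + R))
a = 270 (a = (2*(-5)*(6 + 3))*(-3) = (2*(-5)*9)*(-3) = -90*(-3) = 270)
b(K) = 1346 (b(K) = -4 + 5*270 = -4 + 1350 = 1346)
(b(118) - 24441) - 6807 = (1346 - 24441) - 6807 = -23095 - 6807 = -29902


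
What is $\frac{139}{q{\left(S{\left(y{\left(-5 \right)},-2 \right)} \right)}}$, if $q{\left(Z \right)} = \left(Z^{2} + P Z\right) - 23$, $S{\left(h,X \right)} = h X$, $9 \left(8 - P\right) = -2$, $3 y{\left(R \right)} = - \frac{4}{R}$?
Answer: $- \frac{93825}{18293} \approx -5.129$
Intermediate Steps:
$y{\left(R \right)} = - \frac{4}{3 R}$ ($y{\left(R \right)} = \frac{\left(-4\right) \frac{1}{R}}{3} = - \frac{4}{3 R}$)
$P = \frac{74}{9}$ ($P = 8 - - \frac{2}{9} = 8 + \frac{2}{9} = \frac{74}{9} \approx 8.2222$)
$S{\left(h,X \right)} = X h$
$q{\left(Z \right)} = -23 + Z^{2} + \frac{74 Z}{9}$ ($q{\left(Z \right)} = \left(Z^{2} + \frac{74 Z}{9}\right) - 23 = -23 + Z^{2} + \frac{74 Z}{9}$)
$\frac{139}{q{\left(S{\left(y{\left(-5 \right)},-2 \right)} \right)}} = \frac{139}{-23 + \left(- 2 \left(- \frac{4}{3 \left(-5\right)}\right)\right)^{2} + \frac{74 \left(- 2 \left(- \frac{4}{3 \left(-5\right)}\right)\right)}{9}} = \frac{139}{-23 + \left(- 2 \left(\left(- \frac{4}{3}\right) \left(- \frac{1}{5}\right)\right)\right)^{2} + \frac{74 \left(- 2 \left(\left(- \frac{4}{3}\right) \left(- \frac{1}{5}\right)\right)\right)}{9}} = \frac{139}{-23 + \left(\left(-2\right) \frac{4}{15}\right)^{2} + \frac{74 \left(\left(-2\right) \frac{4}{15}\right)}{9}} = \frac{139}{-23 + \left(- \frac{8}{15}\right)^{2} + \frac{74}{9} \left(- \frac{8}{15}\right)} = \frac{139}{-23 + \frac{64}{225} - \frac{592}{135}} = \frac{139}{- \frac{18293}{675}} = 139 \left(- \frac{675}{18293}\right) = - \frac{93825}{18293}$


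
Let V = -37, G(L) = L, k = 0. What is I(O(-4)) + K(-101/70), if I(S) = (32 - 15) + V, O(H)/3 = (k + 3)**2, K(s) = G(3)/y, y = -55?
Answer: -1103/55 ≈ -20.055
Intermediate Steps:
K(s) = -3/55 (K(s) = 3/(-55) = 3*(-1/55) = -3/55)
O(H) = 27 (O(H) = 3*(0 + 3)**2 = 3*3**2 = 3*9 = 27)
I(S) = -20 (I(S) = (32 - 15) - 37 = 17 - 37 = -20)
I(O(-4)) + K(-101/70) = -20 - 3/55 = -1103/55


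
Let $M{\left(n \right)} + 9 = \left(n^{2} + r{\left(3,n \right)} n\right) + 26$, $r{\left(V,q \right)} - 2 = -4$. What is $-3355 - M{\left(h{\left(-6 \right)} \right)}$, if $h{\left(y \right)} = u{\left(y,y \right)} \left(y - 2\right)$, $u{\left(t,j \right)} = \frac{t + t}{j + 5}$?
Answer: $-12780$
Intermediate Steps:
$u{\left(t,j \right)} = \frac{2 t}{5 + j}$
$r{\left(V,q \right)} = -2$ ($r{\left(V,q \right)} = 2 - 4 = -2$)
$h{\left(y \right)} = \frac{2 y \left(-2 + y\right)}{5 + y}$ ($h{\left(y \right)} = \frac{2 y}{5 + y} \left(y - 2\right) = \frac{2 y}{5 + y} \left(-2 + y\right) = \frac{2 y \left(-2 + y\right)}{5 + y}$)
$M{\left(n \right)} = 17 + n^{2} - 2 n$ ($M{\left(n \right)} = -9 + \left(\left(n^{2} - 2 n\right) + 26\right) = -9 + \left(26 + n^{2} - 2 n\right) = 17 + n^{2} - 2 n$)
$-3355 - M{\left(h{\left(-6 \right)} \right)} = -3355 - \left(17 + \left(2 \left(-6\right) \frac{1}{5 - 6} \left(-2 - 6\right)\right)^{2} - 2 \cdot 2 \left(-6\right) \frac{1}{5 - 6} \left(-2 - 6\right)\right) = -3355 - \left(17 + \left(2 \left(-6\right) \frac{1}{-1} \left(-8\right)\right)^{2} - 2 \cdot 2 \left(-6\right) \frac{1}{-1} \left(-8\right)\right) = -3355 - \left(17 + \left(2 \left(-6\right) \left(-1\right) \left(-8\right)\right)^{2} - 2 \cdot 2 \left(-6\right) \left(-1\right) \left(-8\right)\right) = -3355 - \left(17 + \left(-96\right)^{2} - -192\right) = -3355 - \left(17 + 9216 + 192\right) = -3355 - 9425 = -12780$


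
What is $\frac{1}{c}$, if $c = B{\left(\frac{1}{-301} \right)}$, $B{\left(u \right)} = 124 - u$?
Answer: $\frac{301}{37325} \approx 0.0080643$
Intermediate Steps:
$c = \frac{37325}{301}$ ($c = 124 - \frac{1}{-301} = 124 - - \frac{1}{301} = 124 + \frac{1}{301} = \frac{37325}{301} \approx 124.0$)
$\frac{1}{c} = \frac{1}{\frac{37325}{301}} = \frac{301}{37325}$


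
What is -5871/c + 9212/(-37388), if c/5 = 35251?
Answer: -460791502/1647455485 ≈ -0.27970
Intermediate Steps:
c = 176255 (c = 5*35251 = 176255)
-5871/c + 9212/(-37388) = -5871/176255 + 9212/(-37388) = -5871*1/176255 + 9212*(-1/37388) = -5871/176255 - 2303/9347 = -460791502/1647455485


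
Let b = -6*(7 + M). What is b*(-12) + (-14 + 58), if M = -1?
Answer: 476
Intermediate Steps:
b = -36 (b = -6*(7 - 1) = -6*6 = -36)
b*(-12) + (-14 + 58) = -36*(-12) + (-14 + 58) = 432 + 44 = 476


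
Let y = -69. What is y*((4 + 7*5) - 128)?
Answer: 6141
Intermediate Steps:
y*((4 + 7*5) - 128) = -69*((4 + 7*5) - 128) = -69*((4 + 35) - 128) = -69*(39 - 128) = -69*(-89) = 6141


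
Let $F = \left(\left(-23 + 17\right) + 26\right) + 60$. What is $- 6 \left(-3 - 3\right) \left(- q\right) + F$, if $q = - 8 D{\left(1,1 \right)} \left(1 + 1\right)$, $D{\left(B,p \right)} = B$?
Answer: $656$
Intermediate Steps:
$F = 80$ ($F = \left(-6 + 26\right) + 60 = 20 + 60 = 80$)
$q = -16$ ($q = - 8 \cdot 1 \left(1 + 1\right) = - 8 \cdot 1 \cdot 2 = \left(-8\right) 2 = -16$)
$- 6 \left(-3 - 3\right) \left(- q\right) + F = - 6 \left(-3 - 3\right) \left(\left(-1\right) \left(-16\right)\right) + 80 = \left(-6\right) \left(-6\right) 16 + 80 = 36 \cdot 16 + 80 = 576 + 80 = 656$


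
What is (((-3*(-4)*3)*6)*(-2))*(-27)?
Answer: 11664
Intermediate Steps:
(((-3*(-4)*3)*6)*(-2))*(-27) = (((12*3)*6)*(-2))*(-27) = ((36*6)*(-2))*(-27) = (216*(-2))*(-27) = -432*(-27) = 11664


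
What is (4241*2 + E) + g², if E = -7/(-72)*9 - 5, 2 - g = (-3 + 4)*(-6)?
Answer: 68335/8 ≈ 8541.9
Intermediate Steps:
g = 8 (g = 2 - (-3 + 4)*(-6) = 2 - (-6) = 2 - 1*(-6) = 2 + 6 = 8)
E = -33/8 (E = -7*(-1/72)*9 - 5 = (7/72)*9 - 5 = 7/8 - 5 = -33/8 ≈ -4.1250)
(4241*2 + E) + g² = (4241*2 - 33/8) + 8² = (8482 - 33/8) + 64 = 67823/8 + 64 = 68335/8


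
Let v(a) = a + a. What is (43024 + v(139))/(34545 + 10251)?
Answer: 7217/7466 ≈ 0.96665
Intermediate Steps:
v(a) = 2*a
(43024 + v(139))/(34545 + 10251) = (43024 + 2*139)/(34545 + 10251) = (43024 + 278)/44796 = 43302*(1/44796) = 7217/7466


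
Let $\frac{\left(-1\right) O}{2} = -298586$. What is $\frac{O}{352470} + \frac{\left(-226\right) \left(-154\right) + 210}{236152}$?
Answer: $\frac{5477312383}{2972731980} \approx 1.8425$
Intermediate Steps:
$O = 597172$ ($O = \left(-2\right) \left(-298586\right) = 597172$)
$\frac{O}{352470} + \frac{\left(-226\right) \left(-154\right) + 210}{236152} = \frac{597172}{352470} + \frac{\left(-226\right) \left(-154\right) + 210}{236152} = 597172 \cdot \frac{1}{352470} + \left(34804 + 210\right) \frac{1}{236152} = \frac{298586}{176235} + 35014 \cdot \frac{1}{236152} = \frac{298586}{176235} + \frac{2501}{16868} = \frac{5477312383}{2972731980}$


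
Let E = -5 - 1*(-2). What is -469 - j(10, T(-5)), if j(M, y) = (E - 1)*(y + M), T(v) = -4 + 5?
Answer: -425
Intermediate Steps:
E = -3 (E = -5 + 2 = -3)
T(v) = 1
j(M, y) = -4*M - 4*y (j(M, y) = (-3 - 1)*(y + M) = -4*(M + y) = -4*M - 4*y)
-469 - j(10, T(-5)) = -469 - (-4*10 - 4*1) = -469 - (-40 - 4) = -469 - 1*(-44) = -469 + 44 = -425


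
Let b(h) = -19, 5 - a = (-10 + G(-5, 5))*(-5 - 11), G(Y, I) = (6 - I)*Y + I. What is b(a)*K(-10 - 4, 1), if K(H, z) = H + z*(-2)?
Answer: 304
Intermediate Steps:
G(Y, I) = I + Y*(6 - I) (G(Y, I) = Y*(6 - I) + I = I + Y*(6 - I))
a = -155 (a = 5 - (-10 + (5 + 6*(-5) - 1*5*(-5)))*(-5 - 11) = 5 - (-10 + (5 - 30 + 25))*(-16) = 5 - (-10 + 0)*(-16) = 5 - (-10)*(-16) = 5 - 1*160 = 5 - 160 = -155)
K(H, z) = H - 2*z
b(a)*K(-10 - 4, 1) = -19*((-10 - 4) - 2*1) = -19*(-14 - 2) = -19*(-16) = 304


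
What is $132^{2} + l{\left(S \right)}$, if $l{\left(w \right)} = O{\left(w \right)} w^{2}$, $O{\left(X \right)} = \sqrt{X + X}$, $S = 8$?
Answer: $17680$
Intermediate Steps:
$O{\left(X \right)} = \sqrt{2} \sqrt{X}$ ($O{\left(X \right)} = \sqrt{2 X} = \sqrt{2} \sqrt{X}$)
$l{\left(w \right)} = \sqrt{2} w^{\frac{5}{2}}$ ($l{\left(w \right)} = \sqrt{2} \sqrt{w} w^{2} = \sqrt{2} w^{\frac{5}{2}}$)
$132^{2} + l{\left(S \right)} = 132^{2} + \sqrt{2} \cdot 8^{\frac{5}{2}} = 17424 + \sqrt{2} \cdot 128 \sqrt{2} = 17424 + 256 = 17680$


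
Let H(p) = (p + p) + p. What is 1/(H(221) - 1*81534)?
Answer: -1/80871 ≈ -1.2365e-5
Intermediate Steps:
H(p) = 3*p (H(p) = 2*p + p = 3*p)
1/(H(221) - 1*81534) = 1/(3*221 - 1*81534) = 1/(663 - 81534) = 1/(-80871) = -1/80871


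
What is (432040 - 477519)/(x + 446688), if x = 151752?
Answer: -45479/598440 ≈ -0.075996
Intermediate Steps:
(432040 - 477519)/(x + 446688) = (432040 - 477519)/(151752 + 446688) = -45479/598440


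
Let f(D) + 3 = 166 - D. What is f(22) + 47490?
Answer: 47631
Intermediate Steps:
f(D) = 163 - D (f(D) = -3 + (166 - D) = 163 - D)
f(22) + 47490 = (163 - 1*22) + 47490 = (163 - 22) + 47490 = 141 + 47490 = 47631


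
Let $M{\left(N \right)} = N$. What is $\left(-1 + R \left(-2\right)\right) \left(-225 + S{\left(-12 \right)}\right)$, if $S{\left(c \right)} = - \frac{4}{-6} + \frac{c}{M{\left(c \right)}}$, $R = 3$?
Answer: $\frac{4690}{3} \approx 1563.3$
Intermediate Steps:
$S{\left(c \right)} = \frac{5}{3}$ ($S{\left(c \right)} = - \frac{4}{-6} + \frac{c}{c} = \left(-4\right) \left(- \frac{1}{6}\right) + 1 = \frac{2}{3} + 1 = \frac{5}{3}$)
$\left(-1 + R \left(-2\right)\right) \left(-225 + S{\left(-12 \right)}\right) = \left(-1 + 3 \left(-2\right)\right) \left(-225 + \frac{5}{3}\right) = \left(-1 - 6\right) \left(- \frac{670}{3}\right) = \left(-7\right) \left(- \frac{670}{3}\right) = \frac{4690}{3}$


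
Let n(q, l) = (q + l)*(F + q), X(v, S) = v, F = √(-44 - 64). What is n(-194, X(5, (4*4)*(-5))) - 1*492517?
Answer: -455851 - 1134*I*√3 ≈ -4.5585e+5 - 1964.1*I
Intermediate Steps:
F = 6*I*√3 (F = √(-108) = 6*I*√3 ≈ 10.392*I)
n(q, l) = (l + q)*(q + 6*I*√3) (n(q, l) = (q + l)*(6*I*√3 + q) = (l + q)*(q + 6*I*√3))
n(-194, X(5, (4*4)*(-5))) - 1*492517 = ((-194)² + 5*(-194) + 6*I*5*√3 + 6*I*(-194)*√3) - 1*492517 = (37636 - 970 + 30*I*√3 - 1164*I*√3) - 492517 = (36666 - 1134*I*√3) - 492517 = -455851 - 1134*I*√3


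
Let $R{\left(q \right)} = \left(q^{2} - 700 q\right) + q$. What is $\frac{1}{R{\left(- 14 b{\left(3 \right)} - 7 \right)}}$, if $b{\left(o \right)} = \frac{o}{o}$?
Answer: $\frac{1}{15120} \approx 6.6138 \cdot 10^{-5}$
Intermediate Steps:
$b{\left(o \right)} = 1$
$R{\left(q \right)} = q^{2} - 699 q$
$\frac{1}{R{\left(- 14 b{\left(3 \right)} - 7 \right)}} = \frac{1}{\left(\left(-14\right) 1 - 7\right) \left(-699 - 21\right)} = \frac{1}{\left(-14 - 7\right) \left(-699 - 21\right)} = \frac{1}{\left(-21\right) \left(-699 - 21\right)} = \frac{1}{\left(-21\right) \left(-720\right)} = \frac{1}{15120}$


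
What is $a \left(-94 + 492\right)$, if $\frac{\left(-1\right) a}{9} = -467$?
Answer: $1672794$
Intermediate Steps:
$a = 4203$ ($a = \left(-9\right) \left(-467\right) = 4203$)
$a \left(-94 + 492\right) = 4203 \left(-94 + 492\right) = 4203 \cdot 398 = 1672794$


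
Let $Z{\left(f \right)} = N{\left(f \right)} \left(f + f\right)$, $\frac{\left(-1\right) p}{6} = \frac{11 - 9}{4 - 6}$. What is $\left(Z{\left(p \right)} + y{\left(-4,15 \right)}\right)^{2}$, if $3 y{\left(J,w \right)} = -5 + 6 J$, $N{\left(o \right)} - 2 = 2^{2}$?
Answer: $\frac{34969}{9} \approx 3885.4$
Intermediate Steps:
$N{\left(o \right)} = 6$ ($N{\left(o \right)} = 2 + 2^{2} = 2 + 4 = 6$)
$y{\left(J,w \right)} = - \frac{5}{3} + 2 J$ ($y{\left(J,w \right)} = \frac{-5 + 6 J}{3} = - \frac{5}{3} + 2 J$)
$p = 6$ ($p = - 6 \frac{11 - 9}{4 - 6} = - 6 \frac{2}{-2} = - 6 \cdot 2 \left(- \frac{1}{2}\right) = \left(-6\right) \left(-1\right) = 6$)
$Z{\left(f \right)} = 12 f$ ($Z{\left(f \right)} = 6 \left(f + f\right) = 6 \cdot 2 f = 12 f$)
$\left(Z{\left(p \right)} + y{\left(-4,15 \right)}\right)^{2} = \left(12 \cdot 6 + \left(- \frac{5}{3} + 2 \left(-4\right)\right)\right)^{2} = \left(72 - \frac{29}{3}\right)^{2} = \left(\frac{187}{3}\right)^{2} = \frac{34969}{9}$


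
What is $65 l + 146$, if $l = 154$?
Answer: $10156$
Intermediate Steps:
$65 l + 146 = 65 \cdot 154 + 146 = 10010 + 146 = 10156$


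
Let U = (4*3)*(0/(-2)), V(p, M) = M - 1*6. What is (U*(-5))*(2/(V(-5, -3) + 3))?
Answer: 0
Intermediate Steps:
V(p, M) = -6 + M (V(p, M) = M - 6 = -6 + M)
U = 0 (U = 12*(0*(-½)) = 12*0 = 0)
(U*(-5))*(2/(V(-5, -3) + 3)) = (0*(-5))*(2/((-6 - 3) + 3)) = 0*(2/(-9 + 3)) = 0*(2/(-6)) = 0*(2*(-⅙)) = 0*(-⅓) = 0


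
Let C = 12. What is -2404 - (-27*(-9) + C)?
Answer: -2659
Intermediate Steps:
-2404 - (-27*(-9) + C) = -2404 - (-27*(-9) + 12) = -2404 - (243 + 12) = -2404 - 1*255 = -2404 - 255 = -2659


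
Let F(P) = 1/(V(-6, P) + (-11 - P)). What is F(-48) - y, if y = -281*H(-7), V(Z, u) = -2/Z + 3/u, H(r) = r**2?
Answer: 24632789/1789 ≈ 13769.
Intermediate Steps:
F(P) = 1/(-32/3 - P + 3/P) (F(P) = 1/((-2/(-6) + 3/P) + (-11 - P)) = 1/((-2*(-1/6) + 3/P) + (-11 - P)) = 1/((1/3 + 3/P) + (-11 - P)) = 1/(-32/3 - P + 3/P))
y = -13769 (y = -281*(-7)**2 = -281*49 = -13769)
F(-48) - y = -3*(-48)/(-9 - 48*(32 + 3*(-48))) - 1*(-13769) = -3*(-48)/(-9 - 48*(32 - 144)) + 13769 = -3*(-48)/(-9 - 48*(-112)) + 13769 = -3*(-48)/(-9 + 5376) + 13769 = -3*(-48)/5367 + 13769 = -3*(-48)*1/5367 + 13769 = 48/1789 + 13769 = 24632789/1789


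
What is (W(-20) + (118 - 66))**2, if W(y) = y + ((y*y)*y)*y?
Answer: 25610241024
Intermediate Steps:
W(y) = y + y**4 (W(y) = y + (y**2*y)*y = y + y**3*y = y + y**4)
(W(-20) + (118 - 66))**2 = ((-20 + (-20)**4) + (118 - 66))**2 = ((-20 + 160000) + 52)**2 = (159980 + 52)**2 = 160032**2 = 25610241024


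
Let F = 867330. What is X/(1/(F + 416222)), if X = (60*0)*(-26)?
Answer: 0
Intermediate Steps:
X = 0 (X = 0*(-26) = 0)
X/(1/(F + 416222)) = 0/(1/(867330 + 416222)) = 0/(1/1283552) = 0*1283552 = 0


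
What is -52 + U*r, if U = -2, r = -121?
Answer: 190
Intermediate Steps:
-52 + U*r = -52 - 2*(-121) = -52 + 242 = 190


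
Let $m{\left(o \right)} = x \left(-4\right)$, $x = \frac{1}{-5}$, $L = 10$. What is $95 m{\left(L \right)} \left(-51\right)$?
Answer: $-3876$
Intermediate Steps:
$x = - \frac{1}{5} \approx -0.2$
$m{\left(o \right)} = \frac{4}{5}$ ($m{\left(o \right)} = \left(- \frac{1}{5}\right) \left(-4\right) = \frac{4}{5}$)
$95 m{\left(L \right)} \left(-51\right) = 95 \cdot \frac{4}{5} \left(-51\right) = 76 \left(-51\right) = -3876$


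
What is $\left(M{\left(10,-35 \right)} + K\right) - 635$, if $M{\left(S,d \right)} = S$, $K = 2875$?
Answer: $2250$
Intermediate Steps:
$\left(M{\left(10,-35 \right)} + K\right) - 635 = \left(10 + 2875\right) - 635 = 2885 - 635 = 2250$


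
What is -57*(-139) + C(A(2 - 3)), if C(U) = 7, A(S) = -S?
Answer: 7930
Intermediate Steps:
-57*(-139) + C(A(2 - 3)) = -57*(-139) + 7 = 7923 + 7 = 7930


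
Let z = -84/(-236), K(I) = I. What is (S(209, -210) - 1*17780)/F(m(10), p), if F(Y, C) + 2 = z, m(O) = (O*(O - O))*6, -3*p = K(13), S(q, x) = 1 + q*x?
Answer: 3638471/97 ≈ 37510.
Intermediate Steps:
z = 21/59 (z = -84*(-1/236) = 21/59 ≈ 0.35593)
p = -13/3 (p = -⅓*13 = -13/3 ≈ -4.3333)
m(O) = 0 (m(O) = (O*0)*6 = 0*6 = 0)
F(Y, C) = -97/59 (F(Y, C) = -2 + 21/59 = -97/59)
(S(209, -210) - 1*17780)/F(m(10), p) = ((1 + 209*(-210)) - 1*17780)/(-97/59) = ((1 - 43890) - 17780)*(-59/97) = (-43889 - 17780)*(-59/97) = -61669*(-59/97) = 3638471/97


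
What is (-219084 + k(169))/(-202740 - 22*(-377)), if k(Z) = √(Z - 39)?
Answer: 109542/97223 - √130/194446 ≈ 1.1266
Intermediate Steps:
k(Z) = √(-39 + Z)
(-219084 + k(169))/(-202740 - 22*(-377)) = (-219084 + √(-39 + 169))/(-202740 - 22*(-377)) = (-219084 + √130)/(-202740 + 8294) = (-219084 + √130)/(-194446) = (-219084 + √130)*(-1/194446) = 109542/97223 - √130/194446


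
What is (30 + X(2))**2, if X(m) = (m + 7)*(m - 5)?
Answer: 9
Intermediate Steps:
X(m) = (-5 + m)*(7 + m) (X(m) = (7 + m)*(-5 + m) = (-5 + m)*(7 + m))
(30 + X(2))**2 = (30 + (-35 + 2**2 + 2*2))**2 = (30 + (-35 + 4 + 4))**2 = (30 - 27)**2 = 3**2 = 9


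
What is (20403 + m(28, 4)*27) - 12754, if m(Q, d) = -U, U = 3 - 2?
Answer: 7622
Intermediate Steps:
U = 1
m(Q, d) = -1 (m(Q, d) = -1*1 = -1)
(20403 + m(28, 4)*27) - 12754 = (20403 - 1*27) - 12754 = (20403 - 27) - 12754 = 20376 - 12754 = 7622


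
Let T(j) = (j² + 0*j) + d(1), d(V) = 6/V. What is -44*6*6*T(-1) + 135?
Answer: -10953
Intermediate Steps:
T(j) = 6 + j² (T(j) = (j² + 0*j) + 6/1 = (j² + 0) + 6*1 = j² + 6 = 6 + j²)
-44*6*6*T(-1) + 135 = -44*6*6*(6 + (-1)²) + 135 = -1584*(6 + 1) + 135 = -1584*7 + 135 = -44*252 + 135 = -11088 + 135 = -10953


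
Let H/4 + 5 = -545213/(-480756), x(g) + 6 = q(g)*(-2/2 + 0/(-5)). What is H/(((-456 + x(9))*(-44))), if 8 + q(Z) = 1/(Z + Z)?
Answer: -5575701/7203567778 ≈ -0.00077402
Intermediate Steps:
q(Z) = -8 + 1/(2*Z) (q(Z) = -8 + 1/(Z + Z) = -8 + 1/(2*Z))
x(g) = 2 - 1/(2*g) (x(g) = -6 + (-8 + 1/(2*g))*(-2/2 + 0/(-5)) = -6 + (-8 + 1/(2*g))*(-2*½ + 0*(-⅕)) = -6 + (-8 + 1/(2*g))*(-1 + 0) = -6 + (-8 + 1/(2*g))*(-1) = -6 + (8 - 1/(2*g)) = 2 - 1/(2*g))
H = -1858567/120189 (H = -20 + 4*(-545213/(-480756)) = -20 + 4*(-545213*(-1/480756)) = -20 + 4*(545213/480756) = -20 + 545213/120189 = -1858567/120189 ≈ -15.464)
H/(((-456 + x(9))*(-44))) = -1858567*(-1/(44*(-456 + (2 - ½/9))))/120189 = -1858567*(-1/(44*(-456 + (2 - ½*⅑))))/120189 = -1858567*(-1/(44*(-456 + (2 - 1/18))))/120189 = -1858567*(-1/(44*(-456 + 35/18)))/120189 = -1858567/(120189*((-8173/18*(-44)))) = -1858567/(120189*179806/9) = -1858567/120189*9/179806 = -5575701/7203567778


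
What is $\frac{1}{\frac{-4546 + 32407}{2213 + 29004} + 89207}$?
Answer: $\frac{31217}{2784802780} \approx 1.121 \cdot 10^{-5}$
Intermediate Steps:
$\frac{1}{\frac{-4546 + 32407}{2213 + 29004} + 89207} = \frac{1}{\frac{27861}{31217} + 89207} = \frac{1}{\frac{2784802780}{31217}} = \frac{31217}{2784802780}$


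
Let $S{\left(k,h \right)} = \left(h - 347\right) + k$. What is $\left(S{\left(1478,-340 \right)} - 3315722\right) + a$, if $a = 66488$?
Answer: $-3248443$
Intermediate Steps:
$S{\left(k,h \right)} = -347 + h + k$ ($S{\left(k,h \right)} = \left(-347 + h\right) + k = -347 + h + k$)
$\left(S{\left(1478,-340 \right)} - 3315722\right) + a = \left(\left(-347 - 340 + 1478\right) - 3315722\right) + 66488 = \left(791 - 3315722\right) + 66488 = -3314931 + 66488 = -3248443$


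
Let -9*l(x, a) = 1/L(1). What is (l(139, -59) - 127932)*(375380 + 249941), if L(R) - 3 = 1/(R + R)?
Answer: -5039910919478/63 ≈ -7.9999e+10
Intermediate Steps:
L(R) = 3 + 1/(2*R) (L(R) = 3 + 1/(R + R) = 3 + 1/(2*R))
l(x, a) = -2/63 (l(x, a) = -1/(9*(3 + (1/2)/1)) = -1/(9*(3 + (1/2)*1)) = -1/(9*(3 + 1/2)) = -1/(9*7/2) = -1/9*2/7 = -2/63)
(l(139, -59) - 127932)*(375380 + 249941) = (-2/63 - 127932)*(375380 + 249941) = -8059718/63*625321 = -5039910919478/63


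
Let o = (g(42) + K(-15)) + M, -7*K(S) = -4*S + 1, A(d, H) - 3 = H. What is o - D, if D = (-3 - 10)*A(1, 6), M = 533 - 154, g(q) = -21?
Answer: 3264/7 ≈ 466.29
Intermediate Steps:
A(d, H) = 3 + H
K(S) = -⅐ + 4*S/7 (K(S) = -(-4*S + 1)/7 = -(1 - 4*S)/7 = -⅐ + 4*S/7)
M = 379
o = 2445/7 (o = (-21 + (-⅐ + (4/7)*(-15))) + 379 = (-21 + (-⅐ - 60/7)) + 379 = (-21 - 61/7) + 379 = -208/7 + 379 = 2445/7 ≈ 349.29)
D = -117 (D = (-3 - 10)*(3 + 6) = -13*9 = -117)
o - D = 2445/7 - 1*(-117) = 2445/7 + 117 = 3264/7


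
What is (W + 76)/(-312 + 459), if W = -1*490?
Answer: -138/49 ≈ -2.8163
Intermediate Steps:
W = -490
(W + 76)/(-312 + 459) = (-490 + 76)/(-312 + 459) = -414/147 = -414*1/147 = -138/49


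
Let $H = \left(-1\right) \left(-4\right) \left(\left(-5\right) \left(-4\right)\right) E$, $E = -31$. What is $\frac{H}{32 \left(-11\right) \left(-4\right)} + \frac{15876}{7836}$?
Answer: $\frac{15209}{57464} \approx 0.26467$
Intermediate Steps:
$H = -2480$ ($H = \left(-1\right) \left(-4\right) \left(\left(-5\right) \left(-4\right)\right) \left(-31\right) = 4 \cdot 20 \left(-31\right) = 80 \left(-31\right) = -2480$)
$\frac{H}{32 \left(-11\right) \left(-4\right)} + \frac{15876}{7836} = - \frac{2480}{32 \left(-11\right) \left(-4\right)} + \frac{15876}{7836} = - \frac{2480}{\left(-352\right) \left(-4\right)} + 15876 \cdot \frac{1}{7836} = - \frac{2480}{1408} + \frac{1323}{653} = \left(-2480\right) \frac{1}{1408} + \frac{1323}{653} = - \frac{155}{88} + \frac{1323}{653} = \frac{15209}{57464}$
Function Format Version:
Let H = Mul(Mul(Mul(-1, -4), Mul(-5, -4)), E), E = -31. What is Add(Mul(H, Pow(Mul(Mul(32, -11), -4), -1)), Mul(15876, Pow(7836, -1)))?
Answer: Rational(15209, 57464) ≈ 0.26467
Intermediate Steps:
H = -2480 (H = Mul(Mul(Mul(-1, -4), Mul(-5, -4)), -31) = Mul(Mul(4, 20), -31) = Mul(80, -31) = -2480)
Add(Mul(H, Pow(Mul(Mul(32, -11), -4), -1)), Mul(15876, Pow(7836, -1))) = Add(Mul(-2480, Pow(Mul(Mul(32, -11), -4), -1)), Mul(15876, Pow(7836, -1))) = Add(Mul(-2480, Pow(Mul(-352, -4), -1)), Mul(15876, Rational(1, 7836))) = Add(Mul(-2480, Pow(1408, -1)), Rational(1323, 653)) = Add(Mul(-2480, Rational(1, 1408)), Rational(1323, 653)) = Add(Rational(-155, 88), Rational(1323, 653)) = Rational(15209, 57464)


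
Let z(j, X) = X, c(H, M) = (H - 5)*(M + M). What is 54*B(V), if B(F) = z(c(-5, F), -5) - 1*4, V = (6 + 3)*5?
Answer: -486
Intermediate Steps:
V = 45 (V = 9*5 = 45)
c(H, M) = 2*M*(-5 + H) (c(H, M) = (-5 + H)*(2*M) = 2*M*(-5 + H))
B(F) = -9 (B(F) = -5 - 1*4 = -5 - 4 = -9)
54*B(V) = 54*(-9) = -486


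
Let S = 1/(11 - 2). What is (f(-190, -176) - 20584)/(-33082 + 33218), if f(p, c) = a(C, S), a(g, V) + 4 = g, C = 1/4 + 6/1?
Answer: -82327/544 ≈ -151.34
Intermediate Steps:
C = 25/4 (C = 1*(¼) + 6*1 = ¼ + 6 = 25/4 ≈ 6.2500)
S = ⅑ (S = 1/9 = ⅑ ≈ 0.11111)
a(g, V) = -4 + g
f(p, c) = 9/4 (f(p, c) = -4 + 25/4 = 9/4)
(f(-190, -176) - 20584)/(-33082 + 33218) = (9/4 - 20584)/(-33082 + 33218) = -82327/4/136 = -82327/4*1/136 = -82327/544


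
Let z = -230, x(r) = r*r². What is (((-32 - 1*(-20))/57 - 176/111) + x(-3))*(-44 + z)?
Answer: 16640294/2109 ≈ 7890.1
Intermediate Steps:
x(r) = r³
(((-32 - 1*(-20))/57 - 176/111) + x(-3))*(-44 + z) = (((-32 - 1*(-20))/57 - 176/111) + (-3)³)*(-44 - 230) = (((-32 + 20)*(1/57) - 176*1/111) - 27)*(-274) = ((-12*1/57 - 176/111) - 27)*(-274) = ((-4/19 - 176/111) - 27)*(-274) = (-3788/2109 - 27)*(-274) = -60731/2109*(-274) = 16640294/2109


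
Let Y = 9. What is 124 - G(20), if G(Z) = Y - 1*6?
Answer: 121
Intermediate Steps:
G(Z) = 3 (G(Z) = 9 - 1*6 = 9 - 6 = 3)
124 - G(20) = 124 - 1*3 = 124 - 3 = 121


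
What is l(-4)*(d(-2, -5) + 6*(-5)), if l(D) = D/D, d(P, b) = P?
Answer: -32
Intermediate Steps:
l(D) = 1
l(-4)*(d(-2, -5) + 6*(-5)) = 1*(-2 + 6*(-5)) = 1*(-2 - 30) = 1*(-32) = -32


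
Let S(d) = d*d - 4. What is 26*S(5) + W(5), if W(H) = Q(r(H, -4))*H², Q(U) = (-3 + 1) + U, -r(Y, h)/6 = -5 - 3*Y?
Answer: 3496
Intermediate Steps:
r(Y, h) = 30 + 18*Y (r(Y, h) = -6*(-5 - 3*Y) = 30 + 18*Y)
Q(U) = -2 + U
W(H) = H²*(28 + 18*H) (W(H) = (-2 + (30 + 18*H))*H² = (28 + 18*H)*H² = H²*(28 + 18*H))
S(d) = -4 + d² (S(d) = d² - 4 = -4 + d²)
26*S(5) + W(5) = 26*(-4 + 5²) + 5²*(28 + 18*5) = 26*(-4 + 25) + 25*(28 + 90) = 26*21 + 25*118 = 546 + 2950 = 3496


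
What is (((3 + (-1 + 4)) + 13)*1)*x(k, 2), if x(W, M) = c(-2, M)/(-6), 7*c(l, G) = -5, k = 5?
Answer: 95/42 ≈ 2.2619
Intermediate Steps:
c(l, G) = -5/7 (c(l, G) = (1/7)*(-5) = -5/7)
x(W, M) = 5/42 (x(W, M) = -5/7/(-6) = -5/7*(-1/6) = 5/42)
(((3 + (-1 + 4)) + 13)*1)*x(k, 2) = (((3 + (-1 + 4)) + 13)*1)*(5/42) = (((3 + 3) + 13)*1)*(5/42) = ((6 + 13)*1)*(5/42) = (19*1)*(5/42) = 19*(5/42) = 95/42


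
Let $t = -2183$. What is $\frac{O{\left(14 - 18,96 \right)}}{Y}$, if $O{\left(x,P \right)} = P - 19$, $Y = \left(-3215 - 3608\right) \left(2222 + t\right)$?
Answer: $- \frac{77}{266097} \approx -0.00028937$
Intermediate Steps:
$Y = -266097$ ($Y = \left(-3215 - 3608\right) \left(2222 - 2183\right) = \left(-6823\right) 39 = -266097$)
$O{\left(x,P \right)} = -19 + P$
$\frac{O{\left(14 - 18,96 \right)}}{Y} = \frac{-19 + 96}{-266097} = 77 \left(- \frac{1}{266097}\right) = - \frac{77}{266097}$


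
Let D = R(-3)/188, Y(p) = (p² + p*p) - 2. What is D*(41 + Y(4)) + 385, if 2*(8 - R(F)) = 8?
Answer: 18166/47 ≈ 386.51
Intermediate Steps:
R(F) = 4 (R(F) = 8 - ½*8 = 8 - 4 = 4)
Y(p) = -2 + 2*p² (Y(p) = (p² + p²) - 2 = 2*p² - 2 = -2 + 2*p²)
D = 1/47 (D = 4/188 = 4*(1/188) = 1/47 ≈ 0.021277)
D*(41 + Y(4)) + 385 = (41 + (-2 + 2*4²))/47 + 385 = (41 + (-2 + 2*16))/47 + 385 = (41 + (-2 + 32))/47 + 385 = (41 + 30)/47 + 385 = (1/47)*71 + 385 = 71/47 + 385 = 18166/47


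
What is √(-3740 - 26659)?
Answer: I*√30399 ≈ 174.35*I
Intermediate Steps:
√(-3740 - 26659) = √(-30399) = I*√30399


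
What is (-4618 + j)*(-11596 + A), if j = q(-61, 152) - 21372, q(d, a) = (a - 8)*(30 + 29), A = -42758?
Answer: 950868876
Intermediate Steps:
q(d, a) = -472 + 59*a (q(d, a) = (-8 + a)*59 = -472 + 59*a)
j = -12876 (j = (-472 + 59*152) - 21372 = (-472 + 8968) - 21372 = 8496 - 21372 = -12876)
(-4618 + j)*(-11596 + A) = (-4618 - 12876)*(-11596 - 42758) = -17494*(-54354) = 950868876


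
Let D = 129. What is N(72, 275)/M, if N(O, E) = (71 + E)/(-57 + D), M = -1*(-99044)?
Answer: 173/3565584 ≈ 4.8519e-5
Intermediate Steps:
M = 99044
N(O, E) = 71/72 + E/72 (N(O, E) = (71 + E)/(-57 + 129) = (71 + E)/72 = (71 + E)*(1/72) = 71/72 + E/72)
N(72, 275)/M = (71/72 + (1/72)*275)/99044 = (71/72 + 275/72)*(1/99044) = (173/36)*(1/99044) = 173/3565584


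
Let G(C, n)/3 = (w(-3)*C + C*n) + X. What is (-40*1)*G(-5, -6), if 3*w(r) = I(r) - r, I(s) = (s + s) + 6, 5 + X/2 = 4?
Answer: -2760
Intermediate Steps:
X = -2 (X = -10 + 2*4 = -10 + 8 = -2)
I(s) = 6 + 2*s (I(s) = 2*s + 6 = 6 + 2*s)
w(r) = 2 + r/3 (w(r) = ((6 + 2*r) - r)/3 = (6 + r)/3 = 2 + r/3)
G(C, n) = -6 + 3*C + 3*C*n (G(C, n) = 3*(((2 + (⅓)*(-3))*C + C*n) - 2) = 3*(((2 - 1)*C + C*n) - 2) = 3*((1*C + C*n) - 2) = 3*((C + C*n) - 2) = 3*(-2 + C + C*n) = -6 + 3*C + 3*C*n)
(-40*1)*G(-5, -6) = (-40*1)*(-6 + 3*(-5) + 3*(-5)*(-6)) = -40*(-6 - 15 + 90) = -40*69 = -2760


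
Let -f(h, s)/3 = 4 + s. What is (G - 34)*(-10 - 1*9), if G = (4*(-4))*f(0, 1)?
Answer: -3914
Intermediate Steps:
f(h, s) = -12 - 3*s (f(h, s) = -3*(4 + s) = -12 - 3*s)
G = 240 (G = (4*(-4))*(-12 - 3*1) = -16*(-12 - 3) = -16*(-15) = 240)
(G - 34)*(-10 - 1*9) = (240 - 34)*(-10 - 1*9) = 206*(-10 - 9) = 206*(-19) = -3914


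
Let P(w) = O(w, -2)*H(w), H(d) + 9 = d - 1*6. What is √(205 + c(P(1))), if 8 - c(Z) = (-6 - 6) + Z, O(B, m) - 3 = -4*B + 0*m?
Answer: √211 ≈ 14.526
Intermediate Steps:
H(d) = -15 + d (H(d) = -9 + (d - 1*6) = -9 + (d - 6) = -9 + (-6 + d) = -15 + d)
O(B, m) = 3 - 4*B (O(B, m) = 3 + (-4*B + 0*m) = 3 + (-4*B + 0) = 3 - 4*B)
P(w) = (-15 + w)*(3 - 4*w) (P(w) = (3 - 4*w)*(-15 + w) = (-15 + w)*(3 - 4*w))
c(Z) = 20 - Z (c(Z) = 8 - ((-6 - 6) + Z) = 8 - (-12 + Z) = 8 + (12 - Z) = 20 - Z)
√(205 + c(P(1))) = √(205 + (20 - (-1)*(-15 + 1)*(-3 + 4*1))) = √(205 + (20 - (-1)*(-14)*(-3 + 4))) = √(205 + (20 - (-1)*(-14))) = √(205 + (20 - 1*14)) = √(205 + (20 - 14)) = √(205 + 6) = √211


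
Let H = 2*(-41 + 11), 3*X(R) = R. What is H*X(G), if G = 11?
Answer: -220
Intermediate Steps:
X(R) = R/3
H = -60 (H = 2*(-30) = -60)
H*X(G) = -20*11 = -60*11/3 = -220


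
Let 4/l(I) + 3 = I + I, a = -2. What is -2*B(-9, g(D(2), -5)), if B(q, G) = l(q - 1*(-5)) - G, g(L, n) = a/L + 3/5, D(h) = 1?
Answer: -114/55 ≈ -2.0727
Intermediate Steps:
l(I) = 4/(-3 + 2*I) (l(I) = 4/(-3 + (I + I)) = 4/(-3 + 2*I))
g(L, n) = ⅗ - 2/L (g(L, n) = -2/L + 3/5 = -2/L + 3*(⅕) = -2/L + ⅗ = ⅗ - 2/L)
B(q, G) = -G + 4/(7 + 2*q) (B(q, G) = 4/(-3 + 2*(q - 1*(-5))) - G = 4/(-3 + 2*(q + 5)) - G = 4/(-3 + 2*(5 + q)) - G = 4/(-3 + (10 + 2*q)) - G = 4/(7 + 2*q) - G = -G + 4/(7 + 2*q))
-2*B(-9, g(D(2), -5)) = -2*(4 - (⅗ - 2/1)*(7 + 2*(-9)))/(7 + 2*(-9)) = -2*(4 - (⅗ - 2*1)*(7 - 18))/(7 - 18) = -2*(4 - 1*(⅗ - 2)*(-11))/(-11) = -(-2)*(4 - 1*(-7/5)*(-11))/11 = -(-2)*(4 - 77/5)/11 = -(-2)*(-57)/(11*5) = -2*57/55 = -114/55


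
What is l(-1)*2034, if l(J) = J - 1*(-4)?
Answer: 6102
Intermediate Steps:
l(J) = 4 + J (l(J) = J + 4 = 4 + J)
l(-1)*2034 = (4 - 1)*2034 = 3*2034 = 6102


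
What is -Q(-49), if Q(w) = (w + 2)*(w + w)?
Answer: -4606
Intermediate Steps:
Q(w) = 2*w*(2 + w) (Q(w) = (2 + w)*(2*w) = 2*w*(2 + w))
-Q(-49) = -2*(-49)*(2 - 49) = -2*(-49)*(-47) = -1*4606 = -4606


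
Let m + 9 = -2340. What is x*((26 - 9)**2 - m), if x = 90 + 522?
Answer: 1614456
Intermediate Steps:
x = 612
m = -2349 (m = -9 - 2340 = -2349)
x*((26 - 9)**2 - m) = 612*((26 - 9)**2 - 1*(-2349)) = 612*(17**2 + 2349) = 612*(289 + 2349) = 612*2638 = 1614456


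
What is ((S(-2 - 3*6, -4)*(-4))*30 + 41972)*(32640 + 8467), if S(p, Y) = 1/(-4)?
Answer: 1726576214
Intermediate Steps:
S(p, Y) = -1/4
((S(-2 - 3*6, -4)*(-4))*30 + 41972)*(32640 + 8467) = (-1/4*(-4)*30 + 41972)*(32640 + 8467) = (1*30 + 41972)*41107 = (30 + 41972)*41107 = 42002*41107 = 1726576214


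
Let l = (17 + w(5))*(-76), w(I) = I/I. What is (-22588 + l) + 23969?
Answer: 13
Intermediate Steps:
w(I) = 1
l = -1368 (l = (17 + 1)*(-76) = 18*(-76) = -1368)
(-22588 + l) + 23969 = (-22588 - 1368) + 23969 = -23956 + 23969 = 13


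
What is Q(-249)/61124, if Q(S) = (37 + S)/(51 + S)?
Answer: 53/3025638 ≈ 1.7517e-5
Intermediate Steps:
Q(S) = (37 + S)/(51 + S)
Q(-249)/61124 = ((37 - 249)/(51 - 249))/61124 = (-212/(-198))*(1/61124) = -1/198*(-212)*(1/61124) = (106/99)*(1/61124) = 53/3025638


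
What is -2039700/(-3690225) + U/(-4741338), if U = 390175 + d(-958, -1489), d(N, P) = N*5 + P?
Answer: 2620395080/5554477467 ≈ 0.47176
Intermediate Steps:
d(N, P) = P + 5*N (d(N, P) = 5*N + P = P + 5*N)
U = 383896 (U = 390175 + (-1489 + 5*(-958)) = 390175 + (-1489 - 4790) = 390175 - 6279 = 383896)
-2039700/(-3690225) + U/(-4741338) = -2039700/(-3690225) + 383896/(-4741338) = -2039700*(-1/3690225) + 383896*(-1/4741338) = 27196/49203 - 191948/2370669 = 2620395080/5554477467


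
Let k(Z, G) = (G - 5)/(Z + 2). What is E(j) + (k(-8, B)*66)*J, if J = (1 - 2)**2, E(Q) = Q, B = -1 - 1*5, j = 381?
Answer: 502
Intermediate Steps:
B = -6 (B = -1 - 5 = -6)
k(Z, G) = (-5 + G)/(2 + Z)
J = 1 (J = (-1)**2 = 1)
E(j) + (k(-8, B)*66)*J = 381 + (((-5 - 6)/(2 - 8))*66)*1 = 381 + ((-11/(-6))*66)*1 = 381 + (-1/6*(-11)*66)*1 = 381 + ((11/6)*66)*1 = 381 + 121*1 = 381 + 121 = 502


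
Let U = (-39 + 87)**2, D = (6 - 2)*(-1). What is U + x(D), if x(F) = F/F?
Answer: 2305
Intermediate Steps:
D = -4 (D = 4*(-1) = -4)
U = 2304 (U = 48**2 = 2304)
x(F) = 1
U + x(D) = 2304 + 1 = 2305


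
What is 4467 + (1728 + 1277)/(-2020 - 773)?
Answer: 12473326/2793 ≈ 4465.9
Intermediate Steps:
4467 + (1728 + 1277)/(-2020 - 773) = 4467 + 3005/(-2793) = 4467 + 3005*(-1/2793) = 4467 - 3005/2793 = 12473326/2793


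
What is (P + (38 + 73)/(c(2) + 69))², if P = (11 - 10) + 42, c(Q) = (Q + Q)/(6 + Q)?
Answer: 38427601/19321 ≈ 1988.9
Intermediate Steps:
c(Q) = 2*Q/(6 + Q) (c(Q) = (2*Q)/(6 + Q) = 2*Q/(6 + Q))
P = 43 (P = 1 + 42 = 43)
(P + (38 + 73)/(c(2) + 69))² = (43 + (38 + 73)/(2*2/(6 + 2) + 69))² = (43 + 111/(2*2/8 + 69))² = (43 + 111/(2*2*(⅛) + 69))² = (43 + 111/(½ + 69))² = (43 + 111/(139/2))² = (43 + 111*(2/139))² = (43 + 222/139)² = (6199/139)² = 38427601/19321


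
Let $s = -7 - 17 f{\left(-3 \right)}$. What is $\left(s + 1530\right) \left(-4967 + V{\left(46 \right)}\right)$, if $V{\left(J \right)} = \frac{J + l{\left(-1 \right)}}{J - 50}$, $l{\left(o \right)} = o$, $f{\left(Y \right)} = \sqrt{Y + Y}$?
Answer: $- \frac{30327499}{4} + \frac{338521 i \sqrt{6}}{4} \approx -7.5819 \cdot 10^{6} + 2.073 \cdot 10^{5} i$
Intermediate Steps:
$f{\left(Y \right)} = \sqrt{2} \sqrt{Y}$ ($f{\left(Y \right)} = \sqrt{2 Y} = \sqrt{2} \sqrt{Y}$)
$V{\left(J \right)} = \frac{-1 + J}{-50 + J}$ ($V{\left(J \right)} = \frac{J - 1}{J - 50} = \frac{-1 + J}{-50 + J}$)
$s = -7 - 17 i \sqrt{6}$ ($s = -7 - 17 \sqrt{2} \sqrt{-3} = -7 - 17 \sqrt{2} i \sqrt{3} = -7 - 17 i \sqrt{6} \approx -7.0 - 41.641 i$)
$\left(s + 1530\right) \left(-4967 + V{\left(46 \right)}\right) = \left(\left(-7 - 17 i \sqrt{6}\right) + 1530\right) \left(-4967 + \frac{-1 + 46}{-50 + 46}\right) = \left(1523 - 17 i \sqrt{6}\right) \left(-4967 + \frac{1}{-4} \cdot 45\right) = \left(1523 - 17 i \sqrt{6}\right) \left(-4967 - \frac{45}{4}\right) = \left(1523 - 17 i \sqrt{6}\right) \left(- \frac{19913}{4}\right) = - \frac{30327499}{4} + \frac{338521 i \sqrt{6}}{4}$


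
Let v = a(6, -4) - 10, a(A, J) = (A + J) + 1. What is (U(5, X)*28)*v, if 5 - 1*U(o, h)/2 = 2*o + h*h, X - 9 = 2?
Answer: 49392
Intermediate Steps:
a(A, J) = 1 + A + J
X = 11 (X = 9 + 2 = 11)
U(o, h) = 10 - 4*o - 2*h² (U(o, h) = 10 - 2*(2*o + h*h) = 10 - 2*(2*o + h²) = 10 - 2*(h² + 2*o) = 10 + (-4*o - 2*h²) = 10 - 4*o - 2*h²)
v = -7 (v = (1 + 6 - 4) - 10 = 3 - 10 = -7)
(U(5, X)*28)*v = ((10 - 4*5 - 2*11²)*28)*(-7) = ((10 - 20 - 2*121)*28)*(-7) = ((10 - 20 - 242)*28)*(-7) = -252*28*(-7) = -7056*(-7) = 49392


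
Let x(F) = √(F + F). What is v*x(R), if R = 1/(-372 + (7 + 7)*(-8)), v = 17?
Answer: 17*I*√2/22 ≈ 1.0928*I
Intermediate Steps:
R = -1/484 (R = 1/(-372 + 14*(-8)) = 1/(-372 - 112) = 1/(-484) = -1/484 ≈ -0.0020661)
x(F) = √2*√F (x(F) = √(2*F) = √2*√F)
v*x(R) = 17*(√2*√(-1/484)) = 17*(√2*(I/22)) = 17*(I*√2/22) = 17*I*√2/22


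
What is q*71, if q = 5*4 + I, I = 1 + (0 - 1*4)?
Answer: 1207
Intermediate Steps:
I = -3 (I = 1 + (0 - 4) = 1 - 4 = -3)
q = 17 (q = 5*4 - 3 = 20 - 3 = 17)
q*71 = 17*71 = 1207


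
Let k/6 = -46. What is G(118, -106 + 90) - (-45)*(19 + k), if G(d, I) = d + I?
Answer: -11463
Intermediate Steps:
k = -276 (k = 6*(-46) = -276)
G(d, I) = I + d
G(118, -106 + 90) - (-45)*(19 + k) = ((-106 + 90) + 118) - (-45)*(19 - 276) = (-16 + 118) - (-45)*(-257) = 102 - 1*11565 = 102 - 11565 = -11463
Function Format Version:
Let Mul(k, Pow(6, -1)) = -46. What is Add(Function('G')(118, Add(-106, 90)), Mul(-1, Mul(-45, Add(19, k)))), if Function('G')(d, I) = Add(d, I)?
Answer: -11463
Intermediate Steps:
k = -276 (k = Mul(6, -46) = -276)
Function('G')(d, I) = Add(I, d)
Add(Function('G')(118, Add(-106, 90)), Mul(-1, Mul(-45, Add(19, k)))) = Add(Add(Add(-106, 90), 118), Mul(-1, Mul(-45, Add(19, -276)))) = Add(Add(-16, 118), Mul(-1, Mul(-45, -257))) = Add(102, Mul(-1, 11565)) = Add(102, -11565) = -11463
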